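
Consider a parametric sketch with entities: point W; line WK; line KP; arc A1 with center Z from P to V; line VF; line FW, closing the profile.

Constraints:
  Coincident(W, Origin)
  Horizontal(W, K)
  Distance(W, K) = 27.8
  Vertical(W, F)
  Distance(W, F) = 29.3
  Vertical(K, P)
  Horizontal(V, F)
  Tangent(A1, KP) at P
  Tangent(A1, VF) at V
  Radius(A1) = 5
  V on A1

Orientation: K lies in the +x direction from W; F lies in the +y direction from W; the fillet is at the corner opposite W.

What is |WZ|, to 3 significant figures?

33.3

W is at the origin; WK is horizontal with |WK| = 27.8 and K on the +x side, so K = (27.8, 0.00). WF is vertical with |WF| = 29.3 and F on the +y side, so F = (0.00, 29.3). The virtual corner opposite W is at (27.8, 29.3). Since A1 is tangent to KP there, ZP ⟂ KP and A1 meets VF tangentially, so ZV is at right angles to VF, with radius 5.0, so the center Z sits 5.0 in from both sides at Z = (22.8, 24.3). Then |WZ| = |Z − W| = 33.3.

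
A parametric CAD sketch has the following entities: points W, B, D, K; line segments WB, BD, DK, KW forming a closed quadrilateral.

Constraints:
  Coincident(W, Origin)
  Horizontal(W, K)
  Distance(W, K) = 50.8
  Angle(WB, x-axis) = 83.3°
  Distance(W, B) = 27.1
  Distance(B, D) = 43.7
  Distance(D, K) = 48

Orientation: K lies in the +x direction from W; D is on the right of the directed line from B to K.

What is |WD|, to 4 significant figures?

17.68

Checks: |WK| = 50.80 ✓; |WB| = 27.10 ✓; |BD| = 43.70 ✓; |DK| = 48.00 ✓.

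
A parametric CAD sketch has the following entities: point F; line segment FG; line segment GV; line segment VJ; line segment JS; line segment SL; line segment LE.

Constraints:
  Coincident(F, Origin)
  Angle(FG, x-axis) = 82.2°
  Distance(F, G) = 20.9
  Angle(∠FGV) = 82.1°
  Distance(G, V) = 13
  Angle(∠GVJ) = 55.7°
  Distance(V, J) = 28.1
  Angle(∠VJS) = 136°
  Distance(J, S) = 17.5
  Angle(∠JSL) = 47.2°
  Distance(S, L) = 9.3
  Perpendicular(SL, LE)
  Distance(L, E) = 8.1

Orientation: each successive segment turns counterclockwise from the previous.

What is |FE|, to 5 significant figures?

11.336

∠JSL = 47.2° gives SL at 121.20° from the x-axis; with |SL| = 9.3, L = (18.037, 1.9343). SL is perpendicular to LE, so LE runs at -148.80°; with |LE| = 8.1, E = (11.109, -2.2617). Then |FE| = |E − F| = 11.336.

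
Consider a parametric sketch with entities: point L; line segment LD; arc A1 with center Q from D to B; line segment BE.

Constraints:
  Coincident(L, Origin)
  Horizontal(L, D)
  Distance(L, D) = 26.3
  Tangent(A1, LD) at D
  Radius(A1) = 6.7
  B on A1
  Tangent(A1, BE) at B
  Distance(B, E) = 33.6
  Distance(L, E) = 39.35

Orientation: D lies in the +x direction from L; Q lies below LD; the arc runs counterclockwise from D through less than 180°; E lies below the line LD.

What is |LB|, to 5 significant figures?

20.440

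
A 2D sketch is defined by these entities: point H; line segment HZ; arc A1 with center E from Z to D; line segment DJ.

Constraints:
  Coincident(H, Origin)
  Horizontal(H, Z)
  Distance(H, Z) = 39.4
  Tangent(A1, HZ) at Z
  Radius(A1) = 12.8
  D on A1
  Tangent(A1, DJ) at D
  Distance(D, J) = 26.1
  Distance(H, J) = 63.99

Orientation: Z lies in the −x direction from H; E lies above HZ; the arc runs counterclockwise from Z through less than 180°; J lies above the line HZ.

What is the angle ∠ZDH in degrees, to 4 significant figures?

75.29°

H is at the origin; H and Z share the same y with |HZ| = 39.4 and Z on the −x side, so Z = (-39.40, 0.000). The tangent condition forces EZ to be normal to HZ, so E = Z + (0, 12.8) = (-39.40, 12.80). Since ED ⟂ DJ (tangency), |EJ| = √(12.8² + 26.1²) = 29.07 regardless of where D sits on A1. So J lies on both circle(H, 63.99) and circle(E, 29.07); the above-HZ intersection is J = (-50.08, 39.84). D is the foot of the tangent from J: D = (-30.78, 22.26).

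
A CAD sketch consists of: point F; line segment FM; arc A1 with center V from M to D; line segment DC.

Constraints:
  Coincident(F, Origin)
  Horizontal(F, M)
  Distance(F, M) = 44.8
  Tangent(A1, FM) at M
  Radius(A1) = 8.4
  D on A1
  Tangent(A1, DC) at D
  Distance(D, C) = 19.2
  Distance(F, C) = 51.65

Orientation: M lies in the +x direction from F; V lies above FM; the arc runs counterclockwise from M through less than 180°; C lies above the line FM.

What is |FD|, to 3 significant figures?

53.6

F is at the origin; FM is horizontal with |FM| = 44.8 and M on the +x side, so M = (44.8, 0.00). A1 meets FM tangentially, so VM is at right angles to FM, so V = M + (0, 8.4) = (44.8, 8.40). Since VD ⟂ DC (tangency), |VC| = √(8.4² + 19.2²) = 21.0 regardless of where D sits on A1. So C lies on both circle(F, 51.65) and circle(V, 21.0); the above-FM intersection is C = (42.6, 29.2). D is the foot of the tangent from C: D = (52.1, 12.6).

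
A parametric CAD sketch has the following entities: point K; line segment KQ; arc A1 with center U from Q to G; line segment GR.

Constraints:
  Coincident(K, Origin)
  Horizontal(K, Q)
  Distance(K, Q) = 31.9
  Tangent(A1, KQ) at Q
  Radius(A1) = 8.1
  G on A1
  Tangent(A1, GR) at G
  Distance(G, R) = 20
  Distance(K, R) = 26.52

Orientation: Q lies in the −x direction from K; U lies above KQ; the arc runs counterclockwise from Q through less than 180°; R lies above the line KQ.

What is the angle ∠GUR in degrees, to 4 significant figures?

67.95°

K is at the origin; KQ is horizontal with |KQ| = 31.9 and Q on the −x side, so Q = (-31.90, 0.000). The tangent condition forces UQ to be normal to KQ, so U = Q + (0, 8.1) = (-31.90, 8.100). Since UG ⟂ GR (tangency), |UR| = √(8.1² + 20.0²) = 21.58 regardless of where G sits on A1. So R lies on both circle(K, 26.52) and circle(U, 21.58); the above-KQ intersection is R = (-15.18, 21.74). G is the foot of the tangent from R: G = (-24.80, 4.206).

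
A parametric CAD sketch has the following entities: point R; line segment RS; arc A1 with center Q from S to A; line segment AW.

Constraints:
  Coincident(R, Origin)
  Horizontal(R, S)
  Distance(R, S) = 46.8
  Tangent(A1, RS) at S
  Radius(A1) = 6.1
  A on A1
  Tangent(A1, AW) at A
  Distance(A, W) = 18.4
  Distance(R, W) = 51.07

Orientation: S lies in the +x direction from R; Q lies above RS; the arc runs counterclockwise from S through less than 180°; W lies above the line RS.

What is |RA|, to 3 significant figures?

53.0

R is at the origin; R and S share the same y with |RS| = 46.8 and S on the +x side, so S = (46.8, 0.00). Tangency of A1 to RS means the radius QS is perpendicular to RS, so Q = S + (0, 6.1) = (46.8, 6.10). Since QA ⟂ AW (tangency), |QW| = √(6.1² + 18.4²) = 19.4 regardless of where A sits on A1. So W lies on both circle(R, 51.07) and circle(Q, 19.4); the above-RS intersection is W = (44.3, 25.3). A is the foot of the tangent from W: A = (52.3, 8.74).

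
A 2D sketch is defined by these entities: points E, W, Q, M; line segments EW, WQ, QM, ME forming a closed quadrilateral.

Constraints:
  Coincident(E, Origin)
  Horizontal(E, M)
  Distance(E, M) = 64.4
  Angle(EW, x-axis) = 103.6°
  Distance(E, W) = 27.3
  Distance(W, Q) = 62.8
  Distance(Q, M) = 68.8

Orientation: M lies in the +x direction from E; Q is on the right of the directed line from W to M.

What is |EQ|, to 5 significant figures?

35.561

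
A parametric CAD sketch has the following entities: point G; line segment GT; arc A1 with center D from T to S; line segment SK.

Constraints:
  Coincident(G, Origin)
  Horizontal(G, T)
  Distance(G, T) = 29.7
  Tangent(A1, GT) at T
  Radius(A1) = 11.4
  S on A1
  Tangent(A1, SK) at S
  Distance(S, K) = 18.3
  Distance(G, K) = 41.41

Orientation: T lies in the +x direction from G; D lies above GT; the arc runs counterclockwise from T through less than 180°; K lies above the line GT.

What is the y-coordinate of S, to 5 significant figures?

19.165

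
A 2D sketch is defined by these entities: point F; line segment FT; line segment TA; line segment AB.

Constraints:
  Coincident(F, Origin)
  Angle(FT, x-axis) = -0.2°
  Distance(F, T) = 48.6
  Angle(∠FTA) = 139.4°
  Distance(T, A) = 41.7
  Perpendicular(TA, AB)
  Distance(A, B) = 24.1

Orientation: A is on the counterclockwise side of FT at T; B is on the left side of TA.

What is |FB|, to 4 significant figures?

78.96

F is at the origin; FT runs at -0.2° with length 48.6, so T = 48.6·(cos -0.2°, sin -0.2°) = (48.60, -0.1696). ∠FTA = 139.4°, so TA runs at -0.2° + (180° − 139.4°) = 40.40° from the x-axis; with |TA| = 41.7, A = T + 41.7·(cos 40.40°, sin 40.40°) = (80.36, 26.86). The perpendicularity gives AB at right angles to TA; with |AB| = 24.1 on the left of TA, B = A + 24.1·(-0.6481, 0.7615) = (64.74, 45.21). Then |FB| = |B − F| = 78.96.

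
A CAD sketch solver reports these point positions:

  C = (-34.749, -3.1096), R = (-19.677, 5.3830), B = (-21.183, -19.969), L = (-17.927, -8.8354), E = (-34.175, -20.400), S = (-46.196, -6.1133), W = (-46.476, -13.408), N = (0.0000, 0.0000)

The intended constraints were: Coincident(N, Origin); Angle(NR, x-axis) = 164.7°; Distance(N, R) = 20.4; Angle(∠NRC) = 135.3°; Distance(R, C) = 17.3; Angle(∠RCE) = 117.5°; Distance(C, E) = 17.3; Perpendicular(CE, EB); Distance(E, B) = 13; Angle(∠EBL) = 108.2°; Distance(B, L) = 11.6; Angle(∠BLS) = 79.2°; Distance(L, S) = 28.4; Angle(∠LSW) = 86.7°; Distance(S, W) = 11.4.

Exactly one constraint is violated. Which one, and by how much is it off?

Distance(S, W) = 11.4 — off by 4.10.

N = (0.00, 0.00) ✓; NR at 164.7° ✓; |NR| = 20.40 ✓; ∠NRC = 135.3° ✓; |RC| = 17.30 ✓; ∠RCE = 117.5° ✓; |CE| = 17.30 ✓; ∠(CE, EB) = 90.00° ✓; |EB| = 13.00 ✓; ∠EBL = 108.2° ✓; |BL| = 11.60 ✓; ∠BLS = 79.20° ✓; |LS| = 28.40 ✓; ∠LSW = 86.70° ✓; |SW| = 7.300 ✗.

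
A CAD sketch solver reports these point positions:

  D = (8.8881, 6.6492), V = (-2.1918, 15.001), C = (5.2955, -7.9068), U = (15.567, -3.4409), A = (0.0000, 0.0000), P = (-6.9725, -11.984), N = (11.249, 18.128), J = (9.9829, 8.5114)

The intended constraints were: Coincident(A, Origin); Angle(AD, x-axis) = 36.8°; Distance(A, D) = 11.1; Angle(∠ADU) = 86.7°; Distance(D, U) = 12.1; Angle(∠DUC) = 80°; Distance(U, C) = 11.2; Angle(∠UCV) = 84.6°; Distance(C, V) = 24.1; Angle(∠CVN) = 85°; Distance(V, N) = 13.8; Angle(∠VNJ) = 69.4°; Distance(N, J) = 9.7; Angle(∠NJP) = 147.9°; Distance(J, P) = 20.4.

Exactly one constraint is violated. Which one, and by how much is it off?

Distance(J, P) = 20.4 — off by 6.20.

A = (0.00, 0.00) ✓; AD at 36.80° ✓; |AD| = 11.10 ✓; ∠ADU = 86.70° ✓; |DU| = 12.10 ✓; ∠DUC = 80.00° ✓; |UC| = 11.20 ✓; ∠UCV = 84.60° ✓; |CV| = 24.10 ✓; ∠CVN = 85.00° ✓; |VN| = 13.80 ✓; ∠VNJ = 69.40° ✓; |NJ| = 9.700 ✓; ∠NJP = 147.9° ✓; |JP| = 26.60 ✗.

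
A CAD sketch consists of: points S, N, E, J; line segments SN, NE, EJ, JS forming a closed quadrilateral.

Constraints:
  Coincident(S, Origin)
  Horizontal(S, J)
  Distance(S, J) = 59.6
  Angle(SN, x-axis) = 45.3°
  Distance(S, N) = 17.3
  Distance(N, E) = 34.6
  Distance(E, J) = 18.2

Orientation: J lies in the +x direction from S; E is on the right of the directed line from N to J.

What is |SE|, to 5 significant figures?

42.412

S is at the origin; SJ is horizontal with |SJ| = 59.6 and J in +x, so J = (59.6, 0). SN runs at 45.3° with |SN| = 17.3, so N = (12.169, 12.297). E is determined by |NE| = 34.6 and |EJ| = 18.2 together: it lies at the intersection of circle(N, 34.6) and circle(J, 18.2). With |NJ| = 48.999, the foot of the radical line on NJ is 33.336 from N and the perpendicular offset is √(34.6² − 33.336²) = 9.2677. Taking the right-of-NJ solution: E = (42.112, -5.0402).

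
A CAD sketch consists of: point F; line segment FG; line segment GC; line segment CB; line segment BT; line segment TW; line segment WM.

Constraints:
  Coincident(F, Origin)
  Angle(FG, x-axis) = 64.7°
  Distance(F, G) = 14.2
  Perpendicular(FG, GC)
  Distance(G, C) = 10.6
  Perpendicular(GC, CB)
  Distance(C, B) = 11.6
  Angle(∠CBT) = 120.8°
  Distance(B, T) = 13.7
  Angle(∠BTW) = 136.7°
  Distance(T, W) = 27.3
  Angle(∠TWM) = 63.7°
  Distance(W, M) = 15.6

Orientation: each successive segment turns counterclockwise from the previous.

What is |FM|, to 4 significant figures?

22.63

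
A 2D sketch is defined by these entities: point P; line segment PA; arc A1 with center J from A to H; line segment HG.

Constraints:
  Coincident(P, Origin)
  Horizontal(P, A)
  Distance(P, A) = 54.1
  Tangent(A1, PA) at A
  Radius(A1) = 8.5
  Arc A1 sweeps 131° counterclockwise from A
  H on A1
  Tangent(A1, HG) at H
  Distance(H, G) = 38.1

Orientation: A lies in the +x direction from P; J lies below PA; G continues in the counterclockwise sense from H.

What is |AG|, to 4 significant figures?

46.69

P is at the origin; P and A share the same y with |PA| = 54.1 and A on the +x side, so A = (54.10, 0.000). A1 meets PA tangentially, so JA is at right angles to PA, so J = A + (0, -8.5) = (54.10, -8.500). On A1, A sits at bearing 90° from J; a 131° counterclockwise sweep puts H at bearing 221°, so H = J + 8.5·(cos 221°, sin 221°) = (47.68, -14.08). The tangent condition forces JH to be normal to HG, so HG runs along (−sin 221°, cos 221°); with |HG| = 38.1, G = (72.68, -42.83). Then |AG| = |G − A| = 46.69.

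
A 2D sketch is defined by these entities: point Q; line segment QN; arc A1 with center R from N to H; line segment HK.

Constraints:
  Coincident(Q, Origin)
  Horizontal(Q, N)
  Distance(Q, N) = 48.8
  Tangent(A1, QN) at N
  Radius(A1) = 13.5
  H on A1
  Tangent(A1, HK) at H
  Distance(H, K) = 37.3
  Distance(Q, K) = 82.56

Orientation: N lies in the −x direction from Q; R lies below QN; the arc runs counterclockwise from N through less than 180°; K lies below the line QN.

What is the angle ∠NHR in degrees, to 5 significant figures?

48.234°

Checks: Q.y = 0.00, N.y = 0.00 ✓; |RH| = 13.50 ✓; ∠(RH, HK) = 90.00° ✓; |HK| = 37.30 ✓; |QK| = 82.56 ✓.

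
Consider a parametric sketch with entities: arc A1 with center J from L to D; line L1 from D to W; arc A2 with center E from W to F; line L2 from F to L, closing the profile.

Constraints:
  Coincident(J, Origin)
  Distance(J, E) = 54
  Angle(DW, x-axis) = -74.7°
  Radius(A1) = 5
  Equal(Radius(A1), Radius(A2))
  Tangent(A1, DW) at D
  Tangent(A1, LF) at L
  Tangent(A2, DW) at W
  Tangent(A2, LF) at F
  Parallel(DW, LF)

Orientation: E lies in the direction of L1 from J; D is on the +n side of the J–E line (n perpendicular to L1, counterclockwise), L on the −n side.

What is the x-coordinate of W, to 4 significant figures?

19.07

The slot axis is L1's direction at -74.7°, so u = (cos -74.7°, sin -74.7°) = (0.2639, -0.9646) and n = (−sin -74.7°, cos -74.7°) = (0.9646, 0.2639). J is at the origin and E lies 54.0 along u from J, so E = 54.0·u = (14.25, -52.09). Tangency of A1 to both parallel lines with radius 5.0 puts D and L at J ± 5.0·n: D = (4.823, 1.319), L = (-4.823, -1.319). Equal radii place W and F the same way about E: W = E + 5.0·n = (19.07, -50.77), F = E − 5.0·n = (9.426, -53.41). So W.x = 19.07.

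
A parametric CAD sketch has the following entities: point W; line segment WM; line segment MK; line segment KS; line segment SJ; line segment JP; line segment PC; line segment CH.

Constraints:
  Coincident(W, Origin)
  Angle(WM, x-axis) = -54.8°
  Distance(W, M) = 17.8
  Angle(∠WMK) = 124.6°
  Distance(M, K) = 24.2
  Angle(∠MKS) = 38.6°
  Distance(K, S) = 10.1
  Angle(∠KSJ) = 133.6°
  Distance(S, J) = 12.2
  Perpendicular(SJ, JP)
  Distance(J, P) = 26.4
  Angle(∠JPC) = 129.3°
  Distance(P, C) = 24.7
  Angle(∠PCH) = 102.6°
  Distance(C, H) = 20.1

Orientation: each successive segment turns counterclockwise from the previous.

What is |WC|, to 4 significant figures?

62.66

W is at the origin; WM runs at -54.8° with length 17.8, so M = (10.26, -14.55). ∠WMK = 124.6° gives MK at 0.6000° from the x-axis; with |MK| = 24.2, K = (34.46, -14.29). ∠MKS = 38.6° gives KS at 142.0° from the x-axis; with |KS| = 10.1, S = (26.50, -8.074). ∠KSJ = 133.6° gives SJ at -171.6° from the x-axis; with |SJ| = 12.2, J = (14.43, -9.856). The perpendicularity gives JP at right angles to SJ, so JP runs at -81.60°; with |JP| = 26.4, P = (18.29, -35.97). ∠JPC = 129.3° gives PC at -30.90° from the x-axis; with |PC| = 24.7, C = (39.48, -48.66). Then |WC| = |C − W| = 62.66.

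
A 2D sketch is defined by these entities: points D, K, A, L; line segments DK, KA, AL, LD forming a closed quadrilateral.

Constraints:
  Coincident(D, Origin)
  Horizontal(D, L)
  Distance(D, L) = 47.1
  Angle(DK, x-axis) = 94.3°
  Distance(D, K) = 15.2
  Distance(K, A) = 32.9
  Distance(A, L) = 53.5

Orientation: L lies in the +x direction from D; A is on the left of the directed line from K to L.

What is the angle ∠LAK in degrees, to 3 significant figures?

66.8°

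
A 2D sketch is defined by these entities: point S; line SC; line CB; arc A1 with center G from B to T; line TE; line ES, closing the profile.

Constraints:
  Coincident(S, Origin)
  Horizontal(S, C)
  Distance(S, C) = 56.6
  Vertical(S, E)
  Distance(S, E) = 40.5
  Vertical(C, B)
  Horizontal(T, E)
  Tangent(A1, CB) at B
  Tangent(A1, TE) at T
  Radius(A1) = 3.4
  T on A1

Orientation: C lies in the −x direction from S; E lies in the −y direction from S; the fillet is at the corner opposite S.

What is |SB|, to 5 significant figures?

67.675

The virtual corner opposite S is at (-56.600, -40.500). The tangent condition forces GB to be normal to CB and since A1 is tangent to TE there, GT ⟂ TE, with radius 3.4, so the center G sits 3.4 in from both sides at G = (-53.200, -37.100). That places the tangent points at B = (-56.600, -37.100) on CB and T = (-53.200, -40.500) on TE. Then |SB| = |B − S| = 67.675.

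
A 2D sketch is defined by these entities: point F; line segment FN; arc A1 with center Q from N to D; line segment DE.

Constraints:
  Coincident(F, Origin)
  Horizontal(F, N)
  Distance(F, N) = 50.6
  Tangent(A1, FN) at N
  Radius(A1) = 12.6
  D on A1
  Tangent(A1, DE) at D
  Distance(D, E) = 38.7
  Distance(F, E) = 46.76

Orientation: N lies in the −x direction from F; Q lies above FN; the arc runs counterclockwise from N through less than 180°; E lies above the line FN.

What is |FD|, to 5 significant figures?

39.970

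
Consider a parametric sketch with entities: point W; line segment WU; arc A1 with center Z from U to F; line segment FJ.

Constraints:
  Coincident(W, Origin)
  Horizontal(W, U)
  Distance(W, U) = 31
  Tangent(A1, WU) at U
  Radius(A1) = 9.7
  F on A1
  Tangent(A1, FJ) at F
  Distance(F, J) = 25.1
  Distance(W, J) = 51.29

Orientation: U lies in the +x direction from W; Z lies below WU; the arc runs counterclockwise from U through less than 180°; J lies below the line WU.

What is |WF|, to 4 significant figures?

27.32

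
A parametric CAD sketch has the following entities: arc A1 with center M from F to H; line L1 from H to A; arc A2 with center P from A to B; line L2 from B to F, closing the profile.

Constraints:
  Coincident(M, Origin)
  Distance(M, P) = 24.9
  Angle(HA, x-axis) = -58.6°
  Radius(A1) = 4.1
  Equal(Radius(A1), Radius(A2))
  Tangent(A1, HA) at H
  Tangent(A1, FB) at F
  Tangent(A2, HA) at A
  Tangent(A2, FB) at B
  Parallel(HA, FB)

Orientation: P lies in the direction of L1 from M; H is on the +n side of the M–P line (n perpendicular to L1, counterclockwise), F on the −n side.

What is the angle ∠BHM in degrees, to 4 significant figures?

71.77°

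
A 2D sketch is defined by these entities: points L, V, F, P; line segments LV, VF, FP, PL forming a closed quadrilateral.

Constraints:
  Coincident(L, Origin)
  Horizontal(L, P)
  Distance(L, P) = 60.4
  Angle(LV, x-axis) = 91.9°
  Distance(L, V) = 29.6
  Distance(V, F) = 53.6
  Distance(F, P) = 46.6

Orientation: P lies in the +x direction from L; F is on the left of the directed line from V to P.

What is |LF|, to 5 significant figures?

67.740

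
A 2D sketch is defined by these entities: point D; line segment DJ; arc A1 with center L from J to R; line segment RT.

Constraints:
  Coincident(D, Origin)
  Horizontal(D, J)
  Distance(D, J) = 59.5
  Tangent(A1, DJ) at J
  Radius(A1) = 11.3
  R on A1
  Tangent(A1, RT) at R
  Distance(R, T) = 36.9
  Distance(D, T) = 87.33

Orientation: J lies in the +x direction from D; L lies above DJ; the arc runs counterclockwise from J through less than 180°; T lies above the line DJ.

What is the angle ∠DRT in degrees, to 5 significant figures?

102.54°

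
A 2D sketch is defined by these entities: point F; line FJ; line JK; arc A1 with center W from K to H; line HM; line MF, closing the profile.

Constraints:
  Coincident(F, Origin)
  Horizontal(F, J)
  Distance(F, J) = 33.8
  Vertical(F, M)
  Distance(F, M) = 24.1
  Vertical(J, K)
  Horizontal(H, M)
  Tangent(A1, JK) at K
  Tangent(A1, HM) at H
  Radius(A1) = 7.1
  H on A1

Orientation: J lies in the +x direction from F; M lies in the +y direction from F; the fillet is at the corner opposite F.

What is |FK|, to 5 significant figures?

37.834

The virtual corner opposite F is at (33.800, 24.100). A1 meets JK tangentially, so WK is at right angles to JK and A1 meets HM tangentially, so WH is at right angles to HM, with radius 7.1, so the center W sits 7.1 in from both sides at W = (26.700, 17.000). That places the tangent points at K = (33.800, 17.000) on JK and H = (26.700, 24.100) on HM. Then |FK| = |K − F| = 37.834.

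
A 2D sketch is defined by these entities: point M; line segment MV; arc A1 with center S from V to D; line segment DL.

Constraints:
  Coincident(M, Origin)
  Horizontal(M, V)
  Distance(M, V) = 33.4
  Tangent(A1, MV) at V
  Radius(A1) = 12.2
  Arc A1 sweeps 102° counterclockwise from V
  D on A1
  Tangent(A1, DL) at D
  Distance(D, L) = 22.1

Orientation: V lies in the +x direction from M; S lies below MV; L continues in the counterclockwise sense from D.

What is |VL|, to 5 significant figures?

37.087

M is at the origin; MV is horizontal with |MV| = 33.4 and V on the +x side, so V = (33.400, 0.0000). Tangency of A1 to MV means the radius SV is perpendicular to MV, so S = V + (0, -12.2) = (33.400, -12.200). On A1, V sits at bearing 90° from S; a 102° counterclockwise sweep puts D at bearing 192°, so D = S + 12.2·(cos 192°, sin 192°) = (21.467, -14.737). A1 meets DL tangentially, so SD is at right angles to DL, so DL runs along (−sin 192°, cos 192°); with |DL| = 22.1, L = (26.061, -36.354). Then |VL| = |L − V| = 37.087.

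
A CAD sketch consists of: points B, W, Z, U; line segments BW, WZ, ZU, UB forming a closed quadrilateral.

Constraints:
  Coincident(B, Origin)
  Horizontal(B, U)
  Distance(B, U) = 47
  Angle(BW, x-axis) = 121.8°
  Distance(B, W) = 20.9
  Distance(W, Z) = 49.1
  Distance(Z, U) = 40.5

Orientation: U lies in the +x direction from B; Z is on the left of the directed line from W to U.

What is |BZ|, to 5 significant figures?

50.906

B is at the origin; B and U share the same y with |BU| = 47.0 and U in +x, so U = (47.0, 0). BW runs at 121.8° with |BW| = 20.9, so W = (-11.013, 17.763). Z is determined by |WZ| = 49.1 and |ZU| = 40.5 together: it lies at the intersection of circle(W, 49.1) and circle(U, 40.5). With |WU| = 60.672, the foot of the radical line on WU is 36.686 from W and the perpendicular offset is √(49.1² − 36.686²) = 32.633. Taking the left-of-WU solution: Z = (33.619, 38.226).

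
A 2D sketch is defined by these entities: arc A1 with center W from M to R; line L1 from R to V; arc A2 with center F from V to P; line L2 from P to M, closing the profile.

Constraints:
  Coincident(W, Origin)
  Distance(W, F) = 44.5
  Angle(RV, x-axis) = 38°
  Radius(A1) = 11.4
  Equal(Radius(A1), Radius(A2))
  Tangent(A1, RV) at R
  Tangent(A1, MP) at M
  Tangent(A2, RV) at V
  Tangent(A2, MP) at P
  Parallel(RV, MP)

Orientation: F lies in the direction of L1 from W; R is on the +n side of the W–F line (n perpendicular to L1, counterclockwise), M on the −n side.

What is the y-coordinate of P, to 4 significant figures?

18.41

The slot axis is L1's direction at 38.0°, so u = (cos 38.0°, sin 38.0°) = (0.7880, 0.6157) and n = (−sin 38.0°, cos 38.0°) = (-0.6157, 0.7880). W is at the origin and F lies 44.5 along u from W, so F = 44.5·u = (35.07, 27.40). Tangency of A1 to both parallel lines with radius 11.4 puts R and M at W ± 11.4·n: R = (-7.019, 8.983), M = (7.019, -8.983). Equal radii place V and P the same way about F: V = F + 11.4·n = (28.05, 36.38), P = F − 11.4·n = (42.09, 18.41). So P.y = 18.41.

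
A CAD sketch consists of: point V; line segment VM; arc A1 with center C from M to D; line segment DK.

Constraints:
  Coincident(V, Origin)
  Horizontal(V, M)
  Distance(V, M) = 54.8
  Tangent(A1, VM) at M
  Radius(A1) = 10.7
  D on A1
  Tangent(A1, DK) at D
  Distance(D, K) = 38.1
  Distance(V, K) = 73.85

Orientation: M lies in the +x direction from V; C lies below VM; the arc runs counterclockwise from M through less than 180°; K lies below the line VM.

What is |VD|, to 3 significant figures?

46.4

Checks: |VM| = 54.80 ✓; |CD| = 10.70 ✓; ∠(CD, DK) = 90.00° ✓; |DK| = 38.10 ✓; |VK| = 73.85 ✓.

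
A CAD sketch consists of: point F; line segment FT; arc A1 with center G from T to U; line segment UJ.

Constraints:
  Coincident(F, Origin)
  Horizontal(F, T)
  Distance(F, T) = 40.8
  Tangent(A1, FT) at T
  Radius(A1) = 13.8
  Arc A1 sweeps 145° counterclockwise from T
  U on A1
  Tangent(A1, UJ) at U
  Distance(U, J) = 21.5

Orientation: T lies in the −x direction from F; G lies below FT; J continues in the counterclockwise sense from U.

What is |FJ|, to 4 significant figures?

48.67

F is at the origin; F and T share the same y with |FT| = 40.8 and T on the −x side, so T = (-40.80, 0.000). Tangency of A1 to FT means the radius GT is perpendicular to FT, so G = T + (0, -13.8) = (-40.80, -13.80). On A1, T sits at bearing 90° from G; a 145° counterclockwise sweep puts U at bearing 235°, so U = G + 13.8·(cos 235°, sin 235°) = (-48.72, -25.10). Tangency of A1 to UJ means the radius GU is perpendicular to UJ, so UJ runs along (−sin 235°, cos 235°); with |UJ| = 21.5, J = (-31.10, -37.44). Then |FJ| = |J − F| = 48.67.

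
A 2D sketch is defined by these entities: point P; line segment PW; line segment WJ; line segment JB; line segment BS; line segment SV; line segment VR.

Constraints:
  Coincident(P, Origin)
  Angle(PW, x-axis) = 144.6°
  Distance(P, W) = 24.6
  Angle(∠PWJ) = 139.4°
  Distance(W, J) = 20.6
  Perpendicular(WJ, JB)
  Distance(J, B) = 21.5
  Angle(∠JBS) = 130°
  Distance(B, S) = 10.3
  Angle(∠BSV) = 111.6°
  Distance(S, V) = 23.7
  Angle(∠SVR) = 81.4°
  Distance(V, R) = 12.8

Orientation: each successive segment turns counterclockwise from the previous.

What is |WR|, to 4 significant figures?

6.640

P is at the origin; PW runs at 144.6° with length 24.6, so W = (-20.05, 14.25). ∠PWJ = 139.4° gives WJ at -174.8° from the x-axis; with |WJ| = 20.6, J = (-40.57, 12.38). WJ is perpendicular to JB, so JB runs at -84.80°; with |JB| = 21.5, B = (-38.62, -9.028). ∠JBS = 130.0° gives BS at -34.80° from the x-axis; with |BS| = 10.3, S = (-30.16, -14.91). ∠BSV = 111.6° gives SV at 33.60° from the x-axis; with |SV| = 23.7, V = (-10.42, -1.791). ∠SVR = 81.4° gives VR at 132.2° from the x-axis; with |VR| = 12.8, R = (-19.02, 7.691). Then |WR| = |R − W| = 6.640.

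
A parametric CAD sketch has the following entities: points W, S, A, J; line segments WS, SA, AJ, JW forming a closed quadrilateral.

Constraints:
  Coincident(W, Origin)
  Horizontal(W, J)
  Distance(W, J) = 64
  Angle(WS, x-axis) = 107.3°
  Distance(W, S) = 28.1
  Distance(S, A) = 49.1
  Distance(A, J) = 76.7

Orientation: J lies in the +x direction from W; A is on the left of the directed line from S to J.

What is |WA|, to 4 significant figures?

68.65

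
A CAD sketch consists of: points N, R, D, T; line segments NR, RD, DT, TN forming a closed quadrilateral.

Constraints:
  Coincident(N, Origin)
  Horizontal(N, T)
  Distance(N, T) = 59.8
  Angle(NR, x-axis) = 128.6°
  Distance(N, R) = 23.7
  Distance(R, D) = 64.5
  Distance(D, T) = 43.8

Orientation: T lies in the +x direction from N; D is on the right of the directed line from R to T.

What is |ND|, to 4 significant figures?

40.84

Checks: |NT| = 59.80 ✓; |NR| = 23.70 ✓; |RD| = 64.50 ✓; |DT| = 43.80 ✓.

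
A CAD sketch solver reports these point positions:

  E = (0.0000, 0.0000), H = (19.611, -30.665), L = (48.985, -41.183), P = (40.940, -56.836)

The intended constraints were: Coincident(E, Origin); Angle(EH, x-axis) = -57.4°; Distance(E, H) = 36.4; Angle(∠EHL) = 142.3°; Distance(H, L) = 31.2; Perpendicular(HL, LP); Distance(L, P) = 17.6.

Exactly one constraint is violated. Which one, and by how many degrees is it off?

Perpendicular(HL, LP) — off by 7.50°.

E = (0.00, 0.00) ✓; EH at -57.40° ✓; |EH| = 36.40 ✓; ∠EHL = 142.3° ✓; |HL| = 31.20 ✓; ∠(HL, LP) = 97.50° ✗; |LP| = 17.60 ✓.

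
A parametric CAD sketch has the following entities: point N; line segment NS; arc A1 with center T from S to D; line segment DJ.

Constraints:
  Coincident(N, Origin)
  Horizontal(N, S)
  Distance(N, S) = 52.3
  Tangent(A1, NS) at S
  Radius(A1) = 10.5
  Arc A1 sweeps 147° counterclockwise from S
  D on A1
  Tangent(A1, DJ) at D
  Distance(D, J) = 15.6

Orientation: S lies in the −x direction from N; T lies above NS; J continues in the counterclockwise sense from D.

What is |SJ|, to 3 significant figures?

28.8

On A1, S sits at bearing -90° from T; a 147° counterclockwise sweep puts D at bearing 57°, so D = T + 10.5·(cos 57°, sin 57°) = (-46.6, 19.3). Since A1 is tangent to DJ there, TD ⟂ DJ, so DJ runs along (−sin 57°, cos 57°); with |DJ| = 15.6, J = (-59.7, 27.8). Then |SJ| = |J − S| = 28.8.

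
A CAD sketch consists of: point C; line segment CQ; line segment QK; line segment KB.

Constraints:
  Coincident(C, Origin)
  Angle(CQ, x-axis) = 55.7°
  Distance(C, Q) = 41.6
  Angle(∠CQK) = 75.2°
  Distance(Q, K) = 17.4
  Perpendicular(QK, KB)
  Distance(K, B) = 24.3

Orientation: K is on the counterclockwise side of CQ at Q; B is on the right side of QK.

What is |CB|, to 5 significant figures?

64.874

C is at the origin; CQ runs at 55.7° with length 41.6, so Q = 41.6·(cos 55.7°, sin 55.7°) = (23.443, 34.366). ∠CQK = 75.2°, so QK runs at 55.7° + (180° − 75.2°) = 160.50° from the x-axis; with |QK| = 17.4, K = Q + 17.4·(cos 160.50°, sin 160.50°) = (7.0407, 40.174). QK ⟂ KB; with |KB| = 24.3 on the right of QK, B = K + 24.3·(0.33381, 0.94264) = (15.152, 63.080). Then |CB| = |B − C| = 64.874.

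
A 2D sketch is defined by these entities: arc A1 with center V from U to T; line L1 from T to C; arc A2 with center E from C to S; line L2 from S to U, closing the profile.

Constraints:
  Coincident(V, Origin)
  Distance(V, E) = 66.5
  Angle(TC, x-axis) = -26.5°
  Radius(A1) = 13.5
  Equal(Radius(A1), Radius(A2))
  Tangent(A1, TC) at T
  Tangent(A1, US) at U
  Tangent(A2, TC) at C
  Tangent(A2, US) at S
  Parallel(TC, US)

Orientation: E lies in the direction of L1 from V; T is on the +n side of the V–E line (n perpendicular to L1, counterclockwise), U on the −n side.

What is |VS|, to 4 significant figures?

67.86

Tangency of A1 to both parallel lines with radius 13.5 puts T and U at V ± 13.5·n: T = (6.024, 12.08), U = (-6.024, -12.08). Equal radii place C and S the same way about E: C = E + 13.5·n = (65.54, -17.59), S = E − 13.5·n = (53.49, -41.75). Then |VS| = |S − V| = 67.86.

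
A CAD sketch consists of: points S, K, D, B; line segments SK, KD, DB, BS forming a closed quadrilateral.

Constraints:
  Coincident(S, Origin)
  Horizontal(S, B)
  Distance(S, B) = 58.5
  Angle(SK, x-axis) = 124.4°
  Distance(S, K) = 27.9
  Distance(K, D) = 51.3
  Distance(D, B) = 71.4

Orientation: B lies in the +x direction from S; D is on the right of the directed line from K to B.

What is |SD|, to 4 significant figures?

28.55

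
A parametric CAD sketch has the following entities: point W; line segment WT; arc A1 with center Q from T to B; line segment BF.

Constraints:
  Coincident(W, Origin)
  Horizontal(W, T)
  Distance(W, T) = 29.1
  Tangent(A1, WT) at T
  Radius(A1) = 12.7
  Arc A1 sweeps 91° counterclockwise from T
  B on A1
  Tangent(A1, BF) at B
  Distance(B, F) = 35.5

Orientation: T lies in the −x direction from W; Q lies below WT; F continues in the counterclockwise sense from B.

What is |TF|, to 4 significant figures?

49.90

On A1, T sits at bearing 90° from Q; a 91° counterclockwise sweep puts B at bearing 181°, so B = Q + 12.7·(cos 181°, sin 181°) = (-41.80, -12.92). The tangent condition forces QB to be normal to BF, so BF runs along (−sin 181°, cos 181°); with |BF| = 35.5, F = (-41.18, -48.42). Then |TF| = |F − T| = 49.90.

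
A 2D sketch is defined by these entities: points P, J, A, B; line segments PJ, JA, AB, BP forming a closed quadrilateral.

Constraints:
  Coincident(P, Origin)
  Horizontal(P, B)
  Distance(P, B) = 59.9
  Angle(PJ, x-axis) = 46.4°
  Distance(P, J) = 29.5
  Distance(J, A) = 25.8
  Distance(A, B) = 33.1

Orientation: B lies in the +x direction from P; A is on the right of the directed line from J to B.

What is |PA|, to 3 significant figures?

27.2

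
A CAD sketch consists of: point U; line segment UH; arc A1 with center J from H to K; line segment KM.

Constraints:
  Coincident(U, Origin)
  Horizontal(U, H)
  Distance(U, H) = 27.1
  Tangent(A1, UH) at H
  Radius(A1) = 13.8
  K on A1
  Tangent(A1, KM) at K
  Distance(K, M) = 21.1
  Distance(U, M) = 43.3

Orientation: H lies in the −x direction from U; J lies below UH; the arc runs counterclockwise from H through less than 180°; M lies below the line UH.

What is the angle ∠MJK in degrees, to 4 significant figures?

56.81°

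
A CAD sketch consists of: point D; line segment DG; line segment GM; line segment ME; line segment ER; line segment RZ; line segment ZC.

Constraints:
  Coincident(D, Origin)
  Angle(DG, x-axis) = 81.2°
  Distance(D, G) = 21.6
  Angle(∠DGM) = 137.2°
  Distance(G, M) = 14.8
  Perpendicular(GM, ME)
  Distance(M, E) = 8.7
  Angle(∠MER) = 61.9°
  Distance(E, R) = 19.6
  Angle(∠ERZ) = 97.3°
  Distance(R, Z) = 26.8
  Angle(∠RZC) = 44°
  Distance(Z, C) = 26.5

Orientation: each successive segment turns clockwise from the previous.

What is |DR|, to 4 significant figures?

20.24

D is at the origin; DG runs at 81.2° with length 21.6, so G = (3.304, 21.35). ∠DGM = 137.2° gives GM at 38.40° from the x-axis; with |GM| = 14.8, M = (14.90, 30.54). GM ⟂ ME, so ME runs at -51.60°; with |ME| = 8.7, E = (20.31, 23.72). ∠MER = 61.9° gives ER at -169.7° from the x-axis; with |ER| = 19.6, R = (1.023, 20.22). Then |DR| = |R − D| = 20.24.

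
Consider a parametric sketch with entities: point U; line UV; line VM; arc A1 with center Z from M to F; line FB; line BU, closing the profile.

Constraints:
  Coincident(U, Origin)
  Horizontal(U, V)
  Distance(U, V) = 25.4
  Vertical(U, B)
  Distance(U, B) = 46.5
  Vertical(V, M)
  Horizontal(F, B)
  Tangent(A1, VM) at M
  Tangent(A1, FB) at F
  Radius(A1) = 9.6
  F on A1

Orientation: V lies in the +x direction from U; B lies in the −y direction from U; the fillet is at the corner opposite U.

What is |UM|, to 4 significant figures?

44.80

U is at the origin; UV is horizontal with |UV| = 25.4 and V on the +x side, so V = (25.40, 0.000). U and B share the same x with |UB| = 46.5 and B on the −y side, so B = (0.000, -46.50). The virtual corner opposite U is at (25.40, -46.50). A1 meets VM tangentially, so ZM is at right angles to VM and tangency of A1 to FB means the radius ZF is perpendicular to FB, with radius 9.6, so the center Z sits 9.6 in from both sides at Z = (15.80, -36.90). That places the tangent points at M = (25.40, -36.90) on VM and F = (15.80, -46.50) on FB. Then |UM| = |M − U| = 44.80.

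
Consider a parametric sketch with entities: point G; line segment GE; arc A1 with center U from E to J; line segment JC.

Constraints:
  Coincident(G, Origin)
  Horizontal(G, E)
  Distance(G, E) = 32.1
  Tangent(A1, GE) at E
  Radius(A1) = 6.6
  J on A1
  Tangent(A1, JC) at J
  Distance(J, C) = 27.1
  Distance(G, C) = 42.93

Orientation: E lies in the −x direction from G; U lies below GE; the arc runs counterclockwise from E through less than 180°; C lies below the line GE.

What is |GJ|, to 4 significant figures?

39.21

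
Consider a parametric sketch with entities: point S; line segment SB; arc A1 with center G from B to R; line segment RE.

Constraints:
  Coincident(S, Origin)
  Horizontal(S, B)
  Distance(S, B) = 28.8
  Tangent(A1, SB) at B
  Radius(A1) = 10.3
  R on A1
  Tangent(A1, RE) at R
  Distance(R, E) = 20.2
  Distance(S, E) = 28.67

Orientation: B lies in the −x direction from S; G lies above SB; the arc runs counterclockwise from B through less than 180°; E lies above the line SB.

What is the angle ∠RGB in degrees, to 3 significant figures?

70.4°

Checks: |GB| = 10.30 ✓; |GR| = 10.30 ✓; ∠(GR, RE) = 90.00° ✓; |RE| = 20.20 ✓; |SE| = 28.67 ✓.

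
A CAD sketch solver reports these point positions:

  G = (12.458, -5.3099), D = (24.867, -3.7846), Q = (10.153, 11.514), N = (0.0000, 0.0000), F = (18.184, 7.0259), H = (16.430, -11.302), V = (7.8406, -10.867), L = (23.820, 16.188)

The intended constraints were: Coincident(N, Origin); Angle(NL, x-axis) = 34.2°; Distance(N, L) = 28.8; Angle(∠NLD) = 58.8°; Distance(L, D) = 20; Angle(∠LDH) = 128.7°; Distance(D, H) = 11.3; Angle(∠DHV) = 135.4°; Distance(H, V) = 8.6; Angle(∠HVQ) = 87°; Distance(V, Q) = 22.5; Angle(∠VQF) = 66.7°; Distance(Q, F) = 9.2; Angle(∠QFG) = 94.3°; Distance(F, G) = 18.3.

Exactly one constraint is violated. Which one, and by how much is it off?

Distance(F, G) = 18.3 — off by 4.70.

N = (0.00, 0.00) ✓; NL at 34.20° ✓; |NL| = 28.80 ✓; ∠NLD = 58.80° ✓; |LD| = 20.00 ✓; ∠LDH = 128.7° ✓; |DH| = 11.30 ✓; ∠DHV = 135.4° ✓; |HV| = 8.600 ✓; ∠HVQ = 87.00° ✓; |VQ| = 22.50 ✓; ∠VQF = 66.70° ✓; |QF| = 9.200 ✓; ∠QFG = 94.30° ✓; |FG| = 13.60 ✗.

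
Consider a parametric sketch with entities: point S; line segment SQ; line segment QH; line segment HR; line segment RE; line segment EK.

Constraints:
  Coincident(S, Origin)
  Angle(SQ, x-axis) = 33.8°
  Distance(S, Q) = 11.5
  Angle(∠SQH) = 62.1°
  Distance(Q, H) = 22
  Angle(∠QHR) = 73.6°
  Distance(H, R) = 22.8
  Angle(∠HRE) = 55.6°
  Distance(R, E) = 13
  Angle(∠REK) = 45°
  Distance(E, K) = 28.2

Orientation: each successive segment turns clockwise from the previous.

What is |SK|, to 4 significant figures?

30.35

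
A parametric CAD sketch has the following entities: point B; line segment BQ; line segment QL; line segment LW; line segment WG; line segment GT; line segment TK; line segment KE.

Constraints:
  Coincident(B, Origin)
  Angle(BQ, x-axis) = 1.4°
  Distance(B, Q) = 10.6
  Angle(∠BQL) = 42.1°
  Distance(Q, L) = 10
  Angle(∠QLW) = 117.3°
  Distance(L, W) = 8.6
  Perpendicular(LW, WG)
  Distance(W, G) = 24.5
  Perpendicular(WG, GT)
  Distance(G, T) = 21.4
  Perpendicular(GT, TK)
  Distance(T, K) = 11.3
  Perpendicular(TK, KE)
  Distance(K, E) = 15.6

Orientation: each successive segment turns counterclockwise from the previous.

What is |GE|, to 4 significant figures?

12.70

B is at the origin; BQ runs at 1.4° with length 10.6, so Q = (10.60, 0.2590). ∠BQL = 42.1° gives QL at 139.3° from the x-axis; with |QL| = 10.0, L = (3.015, 6.780). ∠QLW = 117.3° gives LW at -158.0° from the x-axis; with |LW| = 8.6, W = (-4.958, 3.558). The perpendicularity gives WG at right angles to LW, so WG runs at -68.00°; with |WG| = 24.5, G = (4.220, -19.16). The perpendicularity gives GT at right angles to WG, so GT runs at 22.00°; with |GT| = 21.4, T = (24.06, -11.14). GT is perpendicular to TK, so TK runs at 112.0°; with |TK| = 11.3, K = (19.83, -0.6639). TK is perpendicular to KE, so KE runs at -158.0°; with |KE| = 15.6, E = (5.364, -6.508). Then |GE| = |E − G| = 12.70.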